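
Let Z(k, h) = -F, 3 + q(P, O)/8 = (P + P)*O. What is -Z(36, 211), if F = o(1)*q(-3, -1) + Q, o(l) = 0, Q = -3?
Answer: -3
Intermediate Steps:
q(P, O) = -24 + 16*O*P (q(P, O) = -24 + 8*((P + P)*O) = -24 + 8*((2*P)*O) = -24 + 8*(2*O*P) = -24 + 16*O*P)
F = -3 (F = 0*(-24 + 16*(-1)*(-3)) - 3 = 0*(-24 + 48) - 3 = 0*24 - 3 = 0 - 3 = -3)
Z(k, h) = 3 (Z(k, h) = -1*(-3) = 3)
-Z(36, 211) = -1*3 = -3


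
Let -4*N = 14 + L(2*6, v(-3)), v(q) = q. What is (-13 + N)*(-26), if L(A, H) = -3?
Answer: 819/2 ≈ 409.50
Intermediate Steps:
N = -11/4 (N = -(14 - 3)/4 = -¼*11 = -11/4 ≈ -2.7500)
(-13 + N)*(-26) = (-13 - 11/4)*(-26) = -63/4*(-26) = 819/2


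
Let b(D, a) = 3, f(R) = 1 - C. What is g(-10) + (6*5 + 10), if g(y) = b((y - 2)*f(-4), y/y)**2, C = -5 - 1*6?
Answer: 49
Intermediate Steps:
C = -11 (C = -5 - 6 = -11)
f(R) = 12 (f(R) = 1 - 1*(-11) = 1 + 11 = 12)
g(y) = 9 (g(y) = 3**2 = 9)
g(-10) + (6*5 + 10) = 9 + (6*5 + 10) = 9 + (30 + 10) = 9 + 40 = 49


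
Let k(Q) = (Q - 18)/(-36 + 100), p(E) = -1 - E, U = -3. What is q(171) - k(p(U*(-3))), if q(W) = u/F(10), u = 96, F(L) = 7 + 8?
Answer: 547/80 ≈ 6.8375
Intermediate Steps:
F(L) = 15
k(Q) = -9/32 + Q/64 (k(Q) = (-18 + Q)/64 = (-18 + Q)*(1/64) = -9/32 + Q/64)
q(W) = 32/5 (q(W) = 96/15 = 96*(1/15) = 32/5)
q(171) - k(p(U*(-3))) = 32/5 - (-9/32 + (-1 - (-3)*(-3))/64) = 32/5 - (-9/32 + (-1 - 1*9)/64) = 32/5 - (-9/32 + (-1 - 9)/64) = 32/5 - (-9/32 + (1/64)*(-10)) = 32/5 - (-9/32 - 5/32) = 32/5 - 1*(-7/16) = 32/5 + 7/16 = 547/80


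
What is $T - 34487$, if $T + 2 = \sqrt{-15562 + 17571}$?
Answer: $-34489 + 7 \sqrt{41} \approx -34444.0$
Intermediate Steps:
$T = -2 + 7 \sqrt{41}$ ($T = -2 + \sqrt{-15562 + 17571} = -2 + \sqrt{2009} = -2 + 7 \sqrt{41} \approx 42.822$)
$T - 34487 = \left(-2 + 7 \sqrt{41}\right) - 34487 = -34489 + 7 \sqrt{41}$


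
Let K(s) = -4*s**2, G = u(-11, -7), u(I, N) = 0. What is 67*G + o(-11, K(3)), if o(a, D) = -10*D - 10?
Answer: 350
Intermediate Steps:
G = 0
o(a, D) = -10 - 10*D
67*G + o(-11, K(3)) = 67*0 + (-10 - (-40)*3**2) = 0 + (-10 - (-40)*9) = 0 + (-10 - 10*(-36)) = 0 + (-10 + 360) = 0 + 350 = 350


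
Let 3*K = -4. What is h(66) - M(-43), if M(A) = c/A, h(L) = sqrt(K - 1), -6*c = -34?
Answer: 17/129 + I*sqrt(21)/3 ≈ 0.13178 + 1.5275*I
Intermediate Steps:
K = -4/3 (K = (1/3)*(-4) = -4/3 ≈ -1.3333)
c = 17/3 (c = -1/6*(-34) = 17/3 ≈ 5.6667)
h(L) = I*sqrt(21)/3 (h(L) = sqrt(-4/3 - 1) = sqrt(-7/3) = I*sqrt(21)/3)
M(A) = 17/(3*A)
h(66) - M(-43) = I*sqrt(21)/3 - 17/(3*(-43)) = I*sqrt(21)/3 - 17*(-1)/(3*43) = I*sqrt(21)/3 - 1*(-17/129) = I*sqrt(21)/3 + 17/129 = 17/129 + I*sqrt(21)/3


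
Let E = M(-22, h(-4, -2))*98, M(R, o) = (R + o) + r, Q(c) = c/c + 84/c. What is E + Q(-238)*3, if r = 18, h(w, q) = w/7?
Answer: -7583/17 ≈ -446.06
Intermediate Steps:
h(w, q) = w/7 (h(w, q) = w*(⅐) = w/7)
Q(c) = 1 + 84/c
M(R, o) = 18 + R + o (M(R, o) = (R + o) + 18 = 18 + R + o)
E = -448 (E = (18 - 22 + (⅐)*(-4))*98 = (18 - 22 - 4/7)*98 = -32/7*98 = -448)
E + Q(-238)*3 = -448 + ((84 - 238)/(-238))*3 = -448 - 1/238*(-154)*3 = -448 + (11/17)*3 = -448 + 33/17 = -7583/17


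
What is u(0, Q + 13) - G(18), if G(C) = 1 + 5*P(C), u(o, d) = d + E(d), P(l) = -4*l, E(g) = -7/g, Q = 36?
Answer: 2855/7 ≈ 407.86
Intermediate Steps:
u(o, d) = d - 7/d
G(C) = 1 - 20*C (G(C) = 1 + 5*(-4*C) = 1 - 20*C)
u(0, Q + 13) - G(18) = ((36 + 13) - 7/(36 + 13)) - (1 - 20*18) = (49 - 7/49) - (1 - 360) = (49 - 7*1/49) - 1*(-359) = (49 - ⅐) + 359 = 342/7 + 359 = 2855/7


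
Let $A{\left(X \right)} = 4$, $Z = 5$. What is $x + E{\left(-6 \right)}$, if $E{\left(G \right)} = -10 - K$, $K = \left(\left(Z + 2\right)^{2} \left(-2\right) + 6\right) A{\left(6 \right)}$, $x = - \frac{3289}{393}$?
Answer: $\frac{137405}{393} \approx 349.63$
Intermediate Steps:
$x = - \frac{3289}{393}$ ($x = \left(-3289\right) \frac{1}{393} = - \frac{3289}{393} \approx -8.369$)
$K = -368$ ($K = \left(\left(5 + 2\right)^{2} \left(-2\right) + 6\right) 4 = \left(7^{2} \left(-2\right) + 6\right) 4 = \left(49 \left(-2\right) + 6\right) 4 = \left(-98 + 6\right) 4 = \left(-92\right) 4 = -368$)
$E{\left(G \right)} = 358$ ($E{\left(G \right)} = -10 - -368 = -10 + 368 = 358$)
$x + E{\left(-6 \right)} = - \frac{3289}{393} + 358 = \frac{137405}{393}$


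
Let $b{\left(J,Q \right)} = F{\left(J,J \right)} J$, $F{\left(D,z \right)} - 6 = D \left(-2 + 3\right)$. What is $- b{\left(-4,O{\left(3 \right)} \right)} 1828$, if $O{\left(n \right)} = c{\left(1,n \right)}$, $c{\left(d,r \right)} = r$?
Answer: $14624$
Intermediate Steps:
$O{\left(n \right)} = n$
$F{\left(D,z \right)} = 6 + D$ ($F{\left(D,z \right)} = 6 + D \left(-2 + 3\right) = 6 + D 1 = 6 + D$)
$b{\left(J,Q \right)} = J \left(6 + J\right)$ ($b{\left(J,Q \right)} = \left(6 + J\right) J = J \left(6 + J\right)$)
$- b{\left(-4,O{\left(3 \right)} \right)} 1828 = - - 4 \left(6 - 4\right) 1828 = - \left(-4\right) 2 \cdot 1828 = - \left(-8\right) 1828 = \left(-1\right) \left(-14624\right) = 14624$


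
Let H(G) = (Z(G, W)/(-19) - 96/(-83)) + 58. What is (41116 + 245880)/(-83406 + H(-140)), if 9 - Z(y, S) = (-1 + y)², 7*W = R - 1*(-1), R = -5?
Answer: -113148173/32447149 ≈ -3.4872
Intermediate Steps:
W = -4/7 (W = (-5 - 1*(-1))/7 = (-5 + 1)/7 = (⅐)*(-4) = -4/7 ≈ -0.57143)
Z(y, S) = 9 - (-1 + y)²
H(G) = 92543/1577 + (-1 + G)²/19 (H(G) = ((9 - (-1 + G)²)/(-19) - 96/(-83)) + 58 = ((9 - (-1 + G)²)*(-1/19) - 96*(-1/83)) + 58 = ((-9/19 + (-1 + G)²/19) + 96/83) + 58 = (1077/1577 + (-1 + G)²/19) + 58 = 92543/1577 + (-1 + G)²/19)
(41116 + 245880)/(-83406 + H(-140)) = (41116 + 245880)/(-83406 + (92543/1577 + (-1 - 140)²/19)) = 286996/(-83406 + (92543/1577 + (1/19)*(-141)²)) = 286996/(-83406 + (92543/1577 + (1/19)*19881)) = 286996/(-83406 + (92543/1577 + 19881/19)) = 286996/(-83406 + 1742666/1577) = 286996/(-129788596/1577) = 286996*(-1577/129788596) = -113148173/32447149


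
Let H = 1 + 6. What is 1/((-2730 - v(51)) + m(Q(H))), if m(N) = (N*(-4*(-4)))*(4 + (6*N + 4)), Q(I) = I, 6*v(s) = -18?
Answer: 1/2873 ≈ 0.00034807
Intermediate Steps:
v(s) = -3 (v(s) = (⅙)*(-18) = -3)
H = 7
m(N) = 16*N*(8 + 6*N) (m(N) = (N*16)*(4 + (4 + 6*N)) = (16*N)*(8 + 6*N) = 16*N*(8 + 6*N))
1/((-2730 - v(51)) + m(Q(H))) = 1/((-2730 - 1*(-3)) + 32*7*(4 + 3*7)) = 1/((-2730 + 3) + 32*7*(4 + 21)) = 1/(-2727 + 32*7*25) = 1/(-2727 + 5600) = 1/2873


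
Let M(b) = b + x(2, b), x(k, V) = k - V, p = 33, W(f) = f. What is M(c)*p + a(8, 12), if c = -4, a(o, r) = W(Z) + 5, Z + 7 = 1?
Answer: 65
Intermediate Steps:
Z = -6 (Z = -7 + 1 = -6)
a(o, r) = -1 (a(o, r) = -6 + 5 = -1)
M(b) = 2 (M(b) = b + (2 - b) = 2)
M(c)*p + a(8, 12) = 2*33 - 1 = 66 - 1 = 65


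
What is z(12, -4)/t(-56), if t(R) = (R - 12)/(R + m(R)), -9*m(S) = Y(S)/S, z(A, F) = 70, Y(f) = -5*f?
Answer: 17465/306 ≈ 57.075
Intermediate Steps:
m(S) = 5/9 (m(S) = -(-5*S)/(9*S) = -1/9*(-5) = 5/9)
t(R) = (-12 + R)/(5/9 + R) (t(R) = (R - 12)/(R + 5/9) = (-12 + R)/(5/9 + R))
z(12, -4)/t(-56) = 70/((9*(-12 - 56)/(5 + 9*(-56)))) = 70/((9*(-68)/(5 - 504))) = 70/((9*(-68)/(-499))) = 70/((9*(-1/499)*(-68))) = 70/(612/499) = 70*(499/612) = 17465/306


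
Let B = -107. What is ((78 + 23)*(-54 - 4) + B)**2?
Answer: 35581225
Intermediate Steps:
((78 + 23)*(-54 - 4) + B)**2 = ((78 + 23)*(-54 - 4) - 107)**2 = (101*(-58) - 107)**2 = (-5858 - 107)**2 = (-5965)**2 = 35581225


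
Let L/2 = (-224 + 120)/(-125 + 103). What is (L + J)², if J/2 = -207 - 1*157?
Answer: 62473216/121 ≈ 5.1631e+5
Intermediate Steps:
J = -728 (J = 2*(-207 - 1*157) = 2*(-207 - 157) = 2*(-364) = -728)
L = 104/11 (L = 2*((-224 + 120)/(-125 + 103)) = 2*(-104/(-22)) = 2*(-104*(-1/22)) = 2*(52/11) = 104/11 ≈ 9.4545)
(L + J)² = (104/11 - 728)² = (-7904/11)² = 62473216/121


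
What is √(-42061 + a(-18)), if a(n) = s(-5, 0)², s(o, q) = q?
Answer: I*√42061 ≈ 205.09*I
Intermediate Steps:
a(n) = 0 (a(n) = 0² = 0)
√(-42061 + a(-18)) = √(-42061 + 0) = √(-42061) = I*√42061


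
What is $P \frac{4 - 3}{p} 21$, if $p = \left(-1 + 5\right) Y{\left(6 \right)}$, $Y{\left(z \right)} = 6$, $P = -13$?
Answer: $- \frac{91}{8} \approx -11.375$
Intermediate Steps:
$p = 24$ ($p = \left(-1 + 5\right) 6 = 4 \cdot 6 = 24$)
$P \frac{4 - 3}{p} 21 = - 13 \frac{4 - 3}{24} \cdot 21 = - 13 \left(4 - 3\right) \frac{1}{24} \cdot 21 = - 13 \cdot 1 \cdot \frac{1}{24} \cdot 21 = \left(-13\right) \frac{1}{24} \cdot 21 = \left(- \frac{13}{24}\right) 21 = - \frac{91}{8}$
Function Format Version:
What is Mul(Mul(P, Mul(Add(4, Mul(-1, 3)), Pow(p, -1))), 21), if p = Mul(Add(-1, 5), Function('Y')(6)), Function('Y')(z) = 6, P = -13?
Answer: Rational(-91, 8) ≈ -11.375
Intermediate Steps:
p = 24 (p = Mul(Add(-1, 5), 6) = Mul(4, 6) = 24)
Mul(Mul(P, Mul(Add(4, Mul(-1, 3)), Pow(p, -1))), 21) = Mul(Mul(-13, Mul(Add(4, Mul(-1, 3)), Pow(24, -1))), 21) = Mul(Mul(-13, Mul(Add(4, -3), Rational(1, 24))), 21) = Mul(Mul(-13, Mul(1, Rational(1, 24))), 21) = Mul(Mul(-13, Rational(1, 24)), 21) = Mul(Rational(-13, 24), 21) = Rational(-91, 8)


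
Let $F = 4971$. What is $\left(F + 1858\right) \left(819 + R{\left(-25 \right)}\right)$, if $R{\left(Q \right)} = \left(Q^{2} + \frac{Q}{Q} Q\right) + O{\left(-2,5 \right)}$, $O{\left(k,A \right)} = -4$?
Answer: $9663035$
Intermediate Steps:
$R{\left(Q \right)} = -4 + Q + Q^{2}$ ($R{\left(Q \right)} = \left(Q^{2} + \frac{Q}{Q} Q\right) - 4 = \left(Q^{2} + 1 Q\right) - 4 = \left(Q^{2} + Q\right) - 4 = \left(Q + Q^{2}\right) - 4 = -4 + Q + Q^{2}$)
$\left(F + 1858\right) \left(819 + R{\left(-25 \right)}\right) = \left(4971 + 1858\right) \left(819 - \left(29 - 625\right)\right) = 6829 \left(819 - -596\right) = 6829 \left(819 + 596\right) = 6829 \cdot 1415 = 9663035$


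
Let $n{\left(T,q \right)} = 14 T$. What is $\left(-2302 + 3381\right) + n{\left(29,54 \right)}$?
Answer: $1485$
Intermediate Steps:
$\left(-2302 + 3381\right) + n{\left(29,54 \right)} = \left(-2302 + 3381\right) + 14 \cdot 29 = 1079 + 406 = 1485$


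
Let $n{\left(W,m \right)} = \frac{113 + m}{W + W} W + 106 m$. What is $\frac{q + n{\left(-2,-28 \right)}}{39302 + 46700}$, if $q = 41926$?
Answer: $\frac{11143}{24572} \approx 0.45348$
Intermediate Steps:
$n{\left(W,m \right)} = \frac{113}{2} + \frac{213 m}{2}$ ($n{\left(W,m \right)} = \frac{113 + m}{2 W} W + 106 m = \left(\frac{113}{2} + \frac{m}{2}\right) + 106 m = \frac{113}{2} + \frac{213 m}{2}$)
$\frac{q + n{\left(-2,-28 \right)}}{39302 + 46700} = \frac{41926 + \left(\frac{113}{2} + \frac{213}{2} \left(-28\right)\right)}{39302 + 46700} = \frac{41926 + \left(\frac{113}{2} - 2982\right)}{86002} = \left(41926 - \frac{5851}{2}\right) \frac{1}{86002} = \frac{78001}{2} \cdot \frac{1}{86002} = \frac{11143}{24572}$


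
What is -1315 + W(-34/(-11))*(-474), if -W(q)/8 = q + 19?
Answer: 906991/11 ≈ 82454.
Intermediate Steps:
W(q) = -152 - 8*q (W(q) = -8*(q + 19) = -8*(19 + q) = -152 - 8*q)
-1315 + W(-34/(-11))*(-474) = -1315 + (-152 - (-272)/(-11))*(-474) = -1315 + (-152 - (-272)*(-1)/11)*(-474) = -1315 + (-152 - 8*34/11)*(-474) = -1315 + (-152 - 272/11)*(-474) = -1315 - 1944/11*(-474) = -1315 + 921456/11 = 906991/11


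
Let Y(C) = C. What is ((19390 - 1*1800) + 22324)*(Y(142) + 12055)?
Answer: 486831058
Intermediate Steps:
((19390 - 1*1800) + 22324)*(Y(142) + 12055) = ((19390 - 1*1800) + 22324)*(142 + 12055) = ((19390 - 1800) + 22324)*12197 = (17590 + 22324)*12197 = 39914*12197 = 486831058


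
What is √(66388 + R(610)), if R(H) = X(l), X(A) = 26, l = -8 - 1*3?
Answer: √66414 ≈ 257.71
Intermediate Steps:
l = -11 (l = -8 - 3 = -11)
R(H) = 26
√(66388 + R(610)) = √(66388 + 26) = √66414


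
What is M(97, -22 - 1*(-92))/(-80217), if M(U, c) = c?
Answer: -70/80217 ≈ -0.00087263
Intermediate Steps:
M(97, -22 - 1*(-92))/(-80217) = (-22 - 1*(-92))/(-80217) = (-22 + 92)*(-1/80217) = 70*(-1/80217) = -70/80217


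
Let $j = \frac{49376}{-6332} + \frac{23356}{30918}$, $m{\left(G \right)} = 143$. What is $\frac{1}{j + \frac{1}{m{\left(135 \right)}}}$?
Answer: $- \frac{3499438371}{24620094349} \approx -0.14214$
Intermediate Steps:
$j = - \frac{172339622}{24471597}$ ($j = 49376 \left(- \frac{1}{6332}\right) + 23356 \cdot \frac{1}{30918} = - \frac{12344}{1583} + \frac{11678}{15459} = - \frac{172339622}{24471597} \approx -7.0424$)
$\frac{1}{j + \frac{1}{m{\left(135 \right)}}} = \frac{1}{- \frac{172339622}{24471597} + \frac{1}{143}} = \frac{1}{- \frac{24620094349}{3499438371}} = - \frac{3499438371}{24620094349}$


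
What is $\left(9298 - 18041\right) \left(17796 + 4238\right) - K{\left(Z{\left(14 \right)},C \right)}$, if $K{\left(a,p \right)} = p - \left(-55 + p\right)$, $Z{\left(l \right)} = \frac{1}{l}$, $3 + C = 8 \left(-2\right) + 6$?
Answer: $-192643317$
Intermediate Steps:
$C = -13$ ($C = -3 + \left(8 \left(-2\right) + 6\right) = -3 + \left(-16 + 6\right) = -3 - 10 = -13$)
$K{\left(a,p \right)} = 55$ ($K{\left(a,p \right)} = p - \left(-55 + p\right) = 55$)
$\left(9298 - 18041\right) \left(17796 + 4238\right) - K{\left(Z{\left(14 \right)},C \right)} = \left(9298 - 18041\right) \left(17796 + 4238\right) - 55 = \left(-8743\right) 22034 - 55 = -192643262 - 55 = -192643317$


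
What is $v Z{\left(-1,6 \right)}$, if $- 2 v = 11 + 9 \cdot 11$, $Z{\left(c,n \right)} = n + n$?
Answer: $-660$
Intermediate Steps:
$Z{\left(c,n \right)} = 2 n$
$v = -55$ ($v = - \frac{11 + 9 \cdot 11}{2} = - \frac{11 + 99}{2} = \left(- \frac{1}{2}\right) 110 = -55$)
$v Z{\left(-1,6 \right)} = - 55 \cdot 2 \cdot 6 = \left(-55\right) 12 = -660$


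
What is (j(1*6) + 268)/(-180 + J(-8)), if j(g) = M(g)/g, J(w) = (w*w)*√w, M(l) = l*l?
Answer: -6165/8146 - 2192*I*√2/4073 ≈ -0.75681 - 0.7611*I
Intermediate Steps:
M(l) = l²
J(w) = w^(5/2) (J(w) = w²*√w = w^(5/2))
j(g) = g (j(g) = g²/g = g)
(j(1*6) + 268)/(-180 + J(-8)) = (1*6 + 268)/(-180 + (-8)^(5/2)) = (6 + 268)/(-180 + 128*I*√2) = 274/(-180 + 128*I*√2)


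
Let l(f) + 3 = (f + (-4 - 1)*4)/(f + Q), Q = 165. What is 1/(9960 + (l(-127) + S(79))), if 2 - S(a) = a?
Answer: 38/375293 ≈ 0.00010125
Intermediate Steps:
S(a) = 2 - a
l(f) = -3 + (-20 + f)/(165 + f) (l(f) = -3 + (f + (-4 - 1)*4)/(f + 165) = -3 + (f - 5*4)/(165 + f) = -3 + (f - 20)/(165 + f) = -3 + (-20 + f)/(165 + f))
1/(9960 + (l(-127) + S(79))) = 1/(9960 + ((-515 - 2*(-127))/(165 - 127) + (2 - 1*79))) = 1/(9960 + ((-515 + 254)/38 + (2 - 79))) = 1/(9960 + ((1/38)*(-261) - 77)) = 1/(9960 + (-261/38 - 77)) = 1/(9960 - 3187/38) = 1/(375293/38) = 38/375293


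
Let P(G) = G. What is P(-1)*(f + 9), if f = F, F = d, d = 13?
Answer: -22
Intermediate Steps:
F = 13
f = 13
P(-1)*(f + 9) = -(13 + 9) = -1*22 = -22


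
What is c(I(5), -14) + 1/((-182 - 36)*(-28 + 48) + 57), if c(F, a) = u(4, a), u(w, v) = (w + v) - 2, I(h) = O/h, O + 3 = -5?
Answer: -51637/4303 ≈ -12.000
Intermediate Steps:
O = -8 (O = -3 - 5 = -8)
I(h) = -8/h
u(w, v) = -2 + v + w (u(w, v) = (v + w) - 2 = -2 + v + w)
c(F, a) = 2 + a (c(F, a) = -2 + a + 4 = 2 + a)
c(I(5), -14) + 1/((-182 - 36)*(-28 + 48) + 57) = (2 - 14) + 1/((-182 - 36)*(-28 + 48) + 57) = -12 + 1/(-218*20 + 57) = -12 + 1/(-4360 + 57) = -12 + 1/(-4303) = -12 - 1/4303 = -51637/4303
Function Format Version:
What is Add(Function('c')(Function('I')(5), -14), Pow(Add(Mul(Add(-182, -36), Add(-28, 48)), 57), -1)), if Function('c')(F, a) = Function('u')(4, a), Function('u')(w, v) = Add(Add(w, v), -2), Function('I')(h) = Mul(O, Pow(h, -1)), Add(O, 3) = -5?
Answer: Rational(-51637, 4303) ≈ -12.000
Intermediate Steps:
O = -8 (O = Add(-3, -5) = -8)
Function('I')(h) = Mul(-8, Pow(h, -1))
Function('u')(w, v) = Add(-2, v, w) (Function('u')(w, v) = Add(Add(v, w), -2) = Add(-2, v, w))
Function('c')(F, a) = Add(2, a) (Function('c')(F, a) = Add(-2, a, 4) = Add(2, a))
Add(Function('c')(Function('I')(5), -14), Pow(Add(Mul(Add(-182, -36), Add(-28, 48)), 57), -1)) = Add(Add(2, -14), Pow(Add(Mul(Add(-182, -36), Add(-28, 48)), 57), -1)) = Add(-12, Pow(Add(Mul(-218, 20), 57), -1)) = Add(-12, Pow(Add(-4360, 57), -1)) = Add(-12, Pow(-4303, -1)) = Add(-12, Rational(-1, 4303)) = Rational(-51637, 4303)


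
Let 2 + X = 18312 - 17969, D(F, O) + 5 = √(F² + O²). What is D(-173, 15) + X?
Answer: 336 + √30154 ≈ 509.65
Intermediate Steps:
D(F, O) = -5 + √(F² + O²)
X = 341 (X = -2 + (18312 - 17969) = -2 + 343 = 341)
D(-173, 15) + X = (-5 + √((-173)² + 15²)) + 341 = (-5 + √(29929 + 225)) + 341 = (-5 + √30154) + 341 = 336 + √30154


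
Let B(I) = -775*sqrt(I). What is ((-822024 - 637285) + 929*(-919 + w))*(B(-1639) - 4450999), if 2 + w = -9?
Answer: 10340912505721 + 1800541225*I*sqrt(1639) ≈ 1.0341e+13 + 7.2894e+10*I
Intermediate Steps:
w = -11 (w = -2 - 9 = -11)
((-822024 - 637285) + 929*(-919 + w))*(B(-1639) - 4450999) = ((-822024 - 637285) + 929*(-919 - 11))*(-775*I*sqrt(1639) - 4450999) = (-1459309 + 929*(-930))*(-775*I*sqrt(1639) - 4450999) = (-1459309 - 863970)*(-775*I*sqrt(1639) - 4450999) = -2323279*(-4450999 - 775*I*sqrt(1639)) = 10340912505721 + 1800541225*I*sqrt(1639)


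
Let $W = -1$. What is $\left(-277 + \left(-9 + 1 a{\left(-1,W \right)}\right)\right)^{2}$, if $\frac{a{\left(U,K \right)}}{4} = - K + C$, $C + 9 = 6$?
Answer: $86436$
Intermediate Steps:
$C = -3$ ($C = -9 + 6 = -3$)
$a{\left(U,K \right)} = -12 - 4 K$ ($a{\left(U,K \right)} = 4 \left(- K - 3\right) = 4 \left(-3 - K\right) = -12 - 4 K$)
$\left(-277 + \left(-9 + 1 a{\left(-1,W \right)}\right)\right)^{2} = \left(-277 - \left(9 - \left(-12 - -4\right)\right)\right)^{2} = \left(-277 - \left(9 - \left(-12 + 4\right)\right)\right)^{2} = \left(-277 + \left(-9 + 1 \left(-8\right)\right)\right)^{2} = \left(-277 - 17\right)^{2} = \left(-294\right)^{2} = 86436$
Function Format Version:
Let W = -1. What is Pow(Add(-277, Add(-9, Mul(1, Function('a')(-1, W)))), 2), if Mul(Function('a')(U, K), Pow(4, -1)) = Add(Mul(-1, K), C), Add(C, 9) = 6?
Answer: 86436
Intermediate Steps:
C = -3 (C = Add(-9, 6) = -3)
Function('a')(U, K) = Add(-12, Mul(-4, K)) (Function('a')(U, K) = Mul(4, Add(Mul(-1, K), -3)) = Mul(4, Add(-3, Mul(-1, K))) = Add(-12, Mul(-4, K)))
Pow(Add(-277, Add(-9, Mul(1, Function('a')(-1, W)))), 2) = Pow(Add(-277, Add(-9, Mul(1, Add(-12, Mul(-4, -1))))), 2) = Pow(Add(-277, Add(-9, Mul(1, Add(-12, 4)))), 2) = Pow(Add(-277, Add(-9, Mul(1, -8))), 2) = Pow(Add(-277, Add(-9, -8)), 2) = Pow(Add(-277, -17), 2) = Pow(-294, 2) = 86436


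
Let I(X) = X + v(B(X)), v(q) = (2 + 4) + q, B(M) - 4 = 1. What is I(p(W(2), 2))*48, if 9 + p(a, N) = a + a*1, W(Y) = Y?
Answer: 288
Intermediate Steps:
B(M) = 5 (B(M) = 4 + 1 = 5)
p(a, N) = -9 + 2*a (p(a, N) = -9 + (a + a*1) = -9 + (a + a) = -9 + 2*a)
v(q) = 6 + q
I(X) = 11 + X (I(X) = X + (6 + 5) = X + 11 = 11 + X)
I(p(W(2), 2))*48 = (11 + (-9 + 2*2))*48 = (11 + (-9 + 4))*48 = (11 - 5)*48 = 6*48 = 288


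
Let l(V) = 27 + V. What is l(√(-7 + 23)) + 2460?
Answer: 2491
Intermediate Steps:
l(√(-7 + 23)) + 2460 = (27 + √(-7 + 23)) + 2460 = (27 + √16) + 2460 = (27 + 4) + 2460 = 31 + 2460 = 2491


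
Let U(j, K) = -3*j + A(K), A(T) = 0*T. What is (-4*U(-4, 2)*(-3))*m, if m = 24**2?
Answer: 82944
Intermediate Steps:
A(T) = 0
U(j, K) = -3*j (U(j, K) = -3*j + 0 = -3*j)
m = 576
(-4*U(-4, 2)*(-3))*m = (-(-12)*(-4)*(-3))*576 = (-4*12*(-3))*576 = -48*(-3)*576 = 144*576 = 82944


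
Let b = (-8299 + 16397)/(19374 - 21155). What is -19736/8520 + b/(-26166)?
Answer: -19159606052/8271792165 ≈ -2.3163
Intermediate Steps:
b = -8098/1781 (b = 8098/(-1781) = 8098*(-1/1781) = -8098/1781 ≈ -4.5469)
-19736/8520 + b/(-26166) = -19736/8520 - 8098/1781/(-26166) = -19736*1/8520 - 8098/1781*(-1/26166) = -2467/1065 + 4049/23300823 = -19159606052/8271792165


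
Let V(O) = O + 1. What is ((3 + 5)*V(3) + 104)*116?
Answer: 15776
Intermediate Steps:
V(O) = 1 + O
((3 + 5)*V(3) + 104)*116 = ((3 + 5)*(1 + 3) + 104)*116 = (8*4 + 104)*116 = (32 + 104)*116 = 136*116 = 15776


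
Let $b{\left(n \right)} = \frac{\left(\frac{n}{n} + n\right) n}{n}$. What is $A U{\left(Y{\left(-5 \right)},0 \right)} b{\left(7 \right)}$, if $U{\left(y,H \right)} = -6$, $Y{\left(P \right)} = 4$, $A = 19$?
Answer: $-912$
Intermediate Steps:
$b{\left(n \right)} = 1 + n$ ($b{\left(n \right)} = \frac{\left(1 + n\right) n}{n} = \frac{n \left(1 + n\right)}{n} = 1 + n$)
$A U{\left(Y{\left(-5 \right)},0 \right)} b{\left(7 \right)} = 19 \left(-6\right) \left(1 + 7\right) = \left(-114\right) 8 = -912$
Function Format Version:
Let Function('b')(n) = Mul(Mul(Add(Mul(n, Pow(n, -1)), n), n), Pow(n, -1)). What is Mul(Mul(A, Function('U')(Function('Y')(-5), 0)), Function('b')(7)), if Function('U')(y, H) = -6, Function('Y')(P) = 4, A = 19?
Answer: -912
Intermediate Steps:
Function('b')(n) = Add(1, n) (Function('b')(n) = Mul(Mul(Add(1, n), n), Pow(n, -1)) = Mul(Mul(n, Add(1, n)), Pow(n, -1)) = Add(1, n))
Mul(Mul(A, Function('U')(Function('Y')(-5), 0)), Function('b')(7)) = Mul(Mul(19, -6), Add(1, 7)) = Mul(-114, 8) = -912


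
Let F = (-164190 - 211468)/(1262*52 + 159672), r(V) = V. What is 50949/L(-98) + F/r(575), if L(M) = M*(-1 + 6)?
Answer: -330019123361/3173857400 ≈ -103.98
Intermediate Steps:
L(M) = 5*M (L(M) = M*5 = 5*M)
F = -187829/112648 (F = -375658/(65624 + 159672) = -375658/225296 = -375658*1/225296 = -187829/112648 ≈ -1.6674)
50949/L(-98) + F/r(575) = 50949/((5*(-98))) - 187829/112648/575 = 50949/(-490) - 187829/112648*1/575 = 50949*(-1/490) - 187829/64772600 = -50949/490 - 187829/64772600 = -330019123361/3173857400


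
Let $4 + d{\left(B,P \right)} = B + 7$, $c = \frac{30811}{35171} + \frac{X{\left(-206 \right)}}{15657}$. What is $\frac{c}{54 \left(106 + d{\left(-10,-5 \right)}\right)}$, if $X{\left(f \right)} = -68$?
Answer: $\frac{28236247}{173170256886} \approx 0.00016305$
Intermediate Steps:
$c = \frac{28236247}{32392491}$ ($c = \frac{30811}{35171} - \frac{68}{15657} = 30811 \cdot \frac{1}{35171} - \frac{4}{921} = \frac{30811}{35171} - \frac{4}{921} = \frac{28236247}{32392491} \approx 0.87169$)
$d{\left(B,P \right)} = 3 + B$ ($d{\left(B,P \right)} = -4 + \left(B + 7\right) = -4 + \left(7 + B\right) = 3 + B$)
$\frac{c}{54 \left(106 + d{\left(-10,-5 \right)}\right)} = \frac{28236247}{32392491 \cdot 54 \left(106 + \left(3 - 10\right)\right)} = \frac{28236247}{32392491 \cdot 54 \left(106 - 7\right)} = \frac{28236247}{32392491 \cdot 54 \cdot 99} = \frac{28236247}{32392491 \cdot 5346} = \frac{28236247}{32392491} \cdot \frac{1}{5346} = \frac{28236247}{173170256886}$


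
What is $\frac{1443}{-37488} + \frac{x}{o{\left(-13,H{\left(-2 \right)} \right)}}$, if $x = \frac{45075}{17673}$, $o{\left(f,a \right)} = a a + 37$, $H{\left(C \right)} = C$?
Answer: $\frac{71575989}{3018171376} \approx 0.023715$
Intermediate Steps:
$o{\left(f,a \right)} = 37 + a^{2}$ ($o{\left(f,a \right)} = a^{2} + 37 = 37 + a^{2}$)
$x = \frac{15025}{5891}$ ($x = 45075 \cdot \frac{1}{17673} = \frac{15025}{5891} \approx 2.5505$)
$\frac{1443}{-37488} + \frac{x}{o{\left(-13,H{\left(-2 \right)} \right)}} = \frac{1443}{-37488} + \frac{15025}{5891 \left(37 + \left(-2\right)^{2}\right)} = 1443 \left(- \frac{1}{37488}\right) + \frac{15025}{5891 \left(37 + 4\right)} = - \frac{481}{12496} + \frac{15025}{5891 \cdot 41} = - \frac{481}{12496} + \frac{15025}{5891} \cdot \frac{1}{41} = - \frac{481}{12496} + \frac{15025}{241531} = \frac{71575989}{3018171376}$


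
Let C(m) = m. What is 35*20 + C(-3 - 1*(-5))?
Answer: 702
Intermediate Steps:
35*20 + C(-3 - 1*(-5)) = 35*20 + (-3 - 1*(-5)) = 700 + (-3 + 5) = 700 + 2 = 702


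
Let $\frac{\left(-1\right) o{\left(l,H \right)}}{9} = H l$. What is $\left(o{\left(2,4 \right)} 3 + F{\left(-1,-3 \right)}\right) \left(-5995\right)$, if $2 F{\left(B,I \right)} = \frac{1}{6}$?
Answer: $\frac{15533045}{12} \approx 1.2944 \cdot 10^{6}$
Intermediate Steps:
$o{\left(l,H \right)} = - 9 H l$
$F{\left(B,I \right)} = \frac{1}{12}$ ($F{\left(B,I \right)} = \frac{1}{2 \cdot 6} = \frac{1}{2} \cdot \frac{1}{6} = \frac{1}{12}$)
$\left(o{\left(2,4 \right)} 3 + F{\left(-1,-3 \right)}\right) \left(-5995\right) = \left(\left(-9\right) 4 \cdot 2 \cdot 3 + \frac{1}{12}\right) \left(-5995\right) = \left(\left(-72\right) 3 + \frac{1}{12}\right) \left(-5995\right) = \left(-216 + \frac{1}{12}\right) \left(-5995\right) = \left(- \frac{2591}{12}\right) \left(-5995\right) = \frac{15533045}{12}$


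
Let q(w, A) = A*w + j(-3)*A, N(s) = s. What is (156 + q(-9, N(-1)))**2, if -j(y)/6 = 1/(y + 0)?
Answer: 26569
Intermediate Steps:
j(y) = -6/y (j(y) = -6/(y + 0) = -6/y)
q(w, A) = 2*A + A*w (q(w, A) = A*w + (-6/(-3))*A = A*w + (-6*(-1/3))*A = A*w + 2*A = 2*A + A*w)
(156 + q(-9, N(-1)))**2 = (156 - (2 - 9))**2 = (156 - 1*(-7))**2 = (156 + 7)**2 = 163**2 = 26569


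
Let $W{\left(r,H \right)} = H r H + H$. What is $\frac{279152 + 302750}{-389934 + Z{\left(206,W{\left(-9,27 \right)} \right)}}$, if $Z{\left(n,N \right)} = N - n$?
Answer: $- \frac{290951}{198337} \approx -1.467$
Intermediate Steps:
$W{\left(r,H \right)} = H + r H^{2}$ ($W{\left(r,H \right)} = r H^{2} + H = H + r H^{2}$)
$\frac{279152 + 302750}{-389934 + Z{\left(206,W{\left(-9,27 \right)} \right)}} = \frac{279152 + 302750}{-389934 + \left(27 \left(1 + 27 \left(-9\right)\right) - 206\right)} = \frac{581902}{-389934 + \left(27 \left(1 - 243\right) - 206\right)} = \frac{581902}{-389934 + \left(27 \left(-242\right) - 206\right)} = \frac{581902}{-389934 - 6740} = \frac{581902}{-396674} = 581902 \left(- \frac{1}{396674}\right) = - \frac{290951}{198337}$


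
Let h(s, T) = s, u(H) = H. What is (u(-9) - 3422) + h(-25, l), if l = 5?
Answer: -3456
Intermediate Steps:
(u(-9) - 3422) + h(-25, l) = (-9 - 3422) - 25 = -3431 - 25 = -3456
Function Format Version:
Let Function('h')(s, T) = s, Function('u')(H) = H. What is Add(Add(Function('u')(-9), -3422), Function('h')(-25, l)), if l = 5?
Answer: -3456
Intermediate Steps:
Add(Add(Function('u')(-9), -3422), Function('h')(-25, l)) = Add(Add(-9, -3422), -25) = Add(-3431, -25) = -3456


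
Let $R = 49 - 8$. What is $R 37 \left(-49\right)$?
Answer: $-74333$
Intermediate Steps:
$R = 41$
$R 37 \left(-49\right) = 41 \cdot 37 \left(-49\right) = 1517 \left(-49\right) = -74333$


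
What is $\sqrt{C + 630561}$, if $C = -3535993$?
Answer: $2 i \sqrt{726358} \approx 1704.5 i$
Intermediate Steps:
$\sqrt{C + 630561} = \sqrt{-3535993 + 630561} = \sqrt{-2905432} = 2 i \sqrt{726358}$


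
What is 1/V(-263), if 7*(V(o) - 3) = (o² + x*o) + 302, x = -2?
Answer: 7/70018 ≈ 9.9974e-5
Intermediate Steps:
V(o) = 323/7 - 2*o/7 + o²/7 (V(o) = 3 + ((o² - 2*o) + 302)/7 = 3 + (302 + o² - 2*o)/7 = 3 + (302/7 - 2*o/7 + o²/7) = 323/7 - 2*o/7 + o²/7)
1/V(-263) = 1/(323/7 - 2/7*(-263) + (⅐)*(-263)²) = 1/(323/7 + 526/7 + (⅐)*69169) = 1/(323/7 + 526/7 + 69169/7) = 1/(70018/7) = 7/70018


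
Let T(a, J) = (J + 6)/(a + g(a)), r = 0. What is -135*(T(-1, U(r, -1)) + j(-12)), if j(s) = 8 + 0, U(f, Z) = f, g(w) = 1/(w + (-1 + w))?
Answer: -945/2 ≈ -472.50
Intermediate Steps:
g(w) = 1/(-1 + 2*w)
T(a, J) = (6 + J)/(a + 1/(-1 + 2*a)) (T(a, J) = (J + 6)/(a + 1/(-1 + 2*a)) = (6 + J)/(a + 1/(-1 + 2*a)))
j(s) = 8
-135*(T(-1, U(r, -1)) + j(-12)) = -135*((-1 + 2*(-1))*(6 + 0)/(1 - (-1 + 2*(-1))) + 8) = -135*((-1 - 2)*6/(1 - (-1 - 2)) + 8) = -135*(-3*6/(1 - 1*(-3)) + 8) = -135*(-3*6/(1 + 3) + 8) = -135*(-3*6/4 + 8) = -135*((1/4)*(-3)*6 + 8) = -135*(-9/2 + 8) = -135*7/2 = -945/2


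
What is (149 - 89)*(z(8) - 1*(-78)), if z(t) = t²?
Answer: 8520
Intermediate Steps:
(149 - 89)*(z(8) - 1*(-78)) = (149 - 89)*(8² - 1*(-78)) = 60*(64 + 78) = 60*142 = 8520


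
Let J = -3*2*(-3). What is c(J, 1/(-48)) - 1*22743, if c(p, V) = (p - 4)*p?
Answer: -22491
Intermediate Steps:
J = 18 (J = -6*(-3) = 18)
c(p, V) = p*(-4 + p) (c(p, V) = (-4 + p)*p = p*(-4 + p))
c(J, 1/(-48)) - 1*22743 = 18*(-4 + 18) - 1*22743 = 18*14 - 22743 = 252 - 22743 = -22491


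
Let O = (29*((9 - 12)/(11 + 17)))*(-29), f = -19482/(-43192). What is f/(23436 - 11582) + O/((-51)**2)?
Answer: 53882904515/1553657833896 ≈ 0.034681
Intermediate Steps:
f = 9741/21596 (f = -19482*(-1/43192) = 9741/21596 ≈ 0.45106)
O = 2523/28 (O = (29*(-3/28))*(-29) = -87/28*(-29) = 2523/28 ≈ 90.107)
f/(23436 - 11582) + O/((-51)**2) = 9741/(21596*(23436 - 11582)) + 2523/(28*((-51)**2)) = (9741/21596)/11854 + (2523/28)/2601 = (9741/21596)*(1/11854) + (2523/28)*(1/2601) = 9741/255998984 + 841/24276 = 53882904515/1553657833896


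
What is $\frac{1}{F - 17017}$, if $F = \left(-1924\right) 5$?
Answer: $- \frac{1}{26637} \approx -3.7542 \cdot 10^{-5}$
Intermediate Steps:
$F = -9620$
$\frac{1}{F - 17017} = \frac{1}{-9620 - 17017} = \frac{1}{-26637} = - \frac{1}{26637}$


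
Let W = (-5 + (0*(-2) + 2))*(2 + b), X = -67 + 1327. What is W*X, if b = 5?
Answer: -26460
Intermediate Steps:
X = 1260
W = -21 (W = (-5 + (0*(-2) + 2))*(2 + 5) = (-5 + (0 + 2))*7 = (-5 + 2)*7 = -3*7 = -21)
W*X = -21*1260 = -26460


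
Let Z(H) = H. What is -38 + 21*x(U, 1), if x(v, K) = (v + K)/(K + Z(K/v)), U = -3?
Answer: -101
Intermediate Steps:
x(v, K) = (K + v)/(K + K/v) (x(v, K) = (v + K)/(K + K/v) = (K + v)/(K + K/v))
-38 + 21*x(U, 1) = -38 + 21*(-3*(1 - 3)/(1*(1 - 3))) = -38 + 21*(-3*1*(-2)/(-2)) = -38 + 21*(-3*1*(-½)*(-2)) = -38 + 21*(-3) = -38 - 63 = -101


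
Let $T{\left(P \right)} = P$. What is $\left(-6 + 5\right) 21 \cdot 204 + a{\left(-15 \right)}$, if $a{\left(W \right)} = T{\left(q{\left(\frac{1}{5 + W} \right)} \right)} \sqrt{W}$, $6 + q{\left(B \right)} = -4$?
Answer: $-4284 - 10 i \sqrt{15} \approx -4284.0 - 38.73 i$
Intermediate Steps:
$q{\left(B \right)} = -10$ ($q{\left(B \right)} = -6 - 4 = -10$)
$a{\left(W \right)} = - 10 \sqrt{W}$
$\left(-6 + 5\right) 21 \cdot 204 + a{\left(-15 \right)} = \left(-6 + 5\right) 21 \cdot 204 - 10 \sqrt{-15} = \left(-1\right) 21 \cdot 204 - 10 i \sqrt{15} = \left(-21\right) 204 - 10 i \sqrt{15} = -4284 - 10 i \sqrt{15}$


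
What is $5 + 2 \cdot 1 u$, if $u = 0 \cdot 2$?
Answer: $5$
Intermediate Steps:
$u = 0$
$5 + 2 \cdot 1 u = 5 + 2 \cdot 1 \cdot 0 = 5 + 2 \cdot 0 = 5 + 0 = 5$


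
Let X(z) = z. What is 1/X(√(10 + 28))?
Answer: √38/38 ≈ 0.16222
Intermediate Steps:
1/X(√(10 + 28)) = 1/(√(10 + 28)) = 1/(√38) = √38/38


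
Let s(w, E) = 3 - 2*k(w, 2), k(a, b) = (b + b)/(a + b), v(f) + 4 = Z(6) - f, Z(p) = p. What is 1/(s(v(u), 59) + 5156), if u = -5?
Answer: 9/46423 ≈ 0.00019387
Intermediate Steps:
v(f) = 2 - f (v(f) = -4 + (6 - f) = 2 - f)
k(a, b) = 2*b/(a + b) (k(a, b) = (2*b)/(a + b) = 2*b/(a + b))
s(w, E) = 3 - 8/(2 + w) (s(w, E) = 3 - 4*2/(w + 2) = 3 - 4*2/(2 + w) = 3 - 8/(2 + w))
1/(s(v(u), 59) + 5156) = 1/((-2 + 3*(2 - 1*(-5)))/(2 + (2 - 1*(-5))) + 5156) = 1/((-2 + 3*(2 + 5))/(2 + (2 + 5)) + 5156) = 1/((-2 + 3*7)/(2 + 7) + 5156) = 1/((-2 + 21)/9 + 5156) = 1/((⅑)*19 + 5156) = 1/(19/9 + 5156) = 1/(46423/9) = 9/46423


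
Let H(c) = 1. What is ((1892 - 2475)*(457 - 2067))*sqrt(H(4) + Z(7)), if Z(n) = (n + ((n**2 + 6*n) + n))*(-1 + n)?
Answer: 938630*sqrt(631) ≈ 2.3578e+7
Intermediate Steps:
Z(n) = (-1 + n)*(n**2 + 8*n) (Z(n) = (n + (n**2 + 7*n))*(-1 + n) = (n**2 + 8*n)*(-1 + n) = (-1 + n)*(n**2 + 8*n))
((1892 - 2475)*(457 - 2067))*sqrt(H(4) + Z(7)) = ((1892 - 2475)*(457 - 2067))*sqrt(1 + 7*(-8 + 7**2 + 7*7)) = (-583*(-1610))*sqrt(1 + 7*(-8 + 49 + 49)) = 938630*sqrt(1 + 7*90) = 938630*sqrt(1 + 630) = 938630*sqrt(631)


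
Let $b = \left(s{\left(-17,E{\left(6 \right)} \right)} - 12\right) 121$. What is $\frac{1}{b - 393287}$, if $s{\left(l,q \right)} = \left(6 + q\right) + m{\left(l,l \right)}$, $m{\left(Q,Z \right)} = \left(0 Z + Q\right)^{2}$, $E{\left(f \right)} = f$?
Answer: $- \frac{1}{358318} \approx -2.7908 \cdot 10^{-6}$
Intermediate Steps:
$m{\left(Q,Z \right)} = Q^{2}$ ($m{\left(Q,Z \right)} = \left(0 + Q\right)^{2} = Q^{2}$)
$s{\left(l,q \right)} = 6 + q + l^{2}$ ($s{\left(l,q \right)} = \left(6 + q\right) + l^{2} = 6 + q + l^{2}$)
$b = 34969$ ($b = \left(\left(6 + 6 + \left(-17\right)^{2}\right) - 12\right) 121 = \left(\left(6 + 6 + 289\right) - 12\right) 121 = \left(301 - 12\right) 121 = 289 \cdot 121 = 34969$)
$\frac{1}{b - 393287} = \frac{1}{34969 - 393287} = \frac{1}{-358318} = - \frac{1}{358318}$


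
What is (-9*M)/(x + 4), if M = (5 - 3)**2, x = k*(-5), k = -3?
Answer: -36/19 ≈ -1.8947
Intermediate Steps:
x = 15 (x = -3*(-5) = 15)
M = 4 (M = 2**2 = 4)
(-9*M)/(x + 4) = (-9*4)/(15 + 4) = -36/19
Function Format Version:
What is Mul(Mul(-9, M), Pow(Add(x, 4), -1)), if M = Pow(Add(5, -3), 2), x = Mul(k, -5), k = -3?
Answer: Rational(-36, 19) ≈ -1.8947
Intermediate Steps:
x = 15 (x = Mul(-3, -5) = 15)
M = 4 (M = Pow(2, 2) = 4)
Mul(Mul(-9, M), Pow(Add(x, 4), -1)) = Mul(Mul(-9, 4), Pow(Add(15, 4), -1)) = Mul(-36, Pow(19, -1)) = Mul(-36, Rational(1, 19)) = Rational(-36, 19)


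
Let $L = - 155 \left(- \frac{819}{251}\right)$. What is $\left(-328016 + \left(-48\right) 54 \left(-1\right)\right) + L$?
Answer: $- \frac{81554479}{251} \approx -3.2492 \cdot 10^{5}$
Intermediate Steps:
$L = \frac{126945}{251}$ ($L = - 155 \left(\left(-819\right) \frac{1}{251}\right) = \left(-155\right) \left(- \frac{819}{251}\right) = \frac{126945}{251} \approx 505.76$)
$\left(-328016 + \left(-48\right) 54 \left(-1\right)\right) + L = \left(-328016 + \left(-48\right) 54 \left(-1\right)\right) + \frac{126945}{251} = \left(-328016 - -2592\right) + \frac{126945}{251} = \left(-328016 + 2592\right) + \frac{126945}{251} = -325424 + \frac{126945}{251} = - \frac{81554479}{251}$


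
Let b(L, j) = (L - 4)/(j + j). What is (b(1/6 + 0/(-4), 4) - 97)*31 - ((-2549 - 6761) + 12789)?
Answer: -312041/48 ≈ -6500.9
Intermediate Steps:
b(L, j) = (-4 + L)/(2*j) (b(L, j) = (-4 + L)/((2*j)) = (-4 + L)*(1/(2*j)) = (-4 + L)/(2*j))
(b(1/6 + 0/(-4), 4) - 97)*31 - ((-2549 - 6761) + 12789) = ((½)*(-4 + (1/6 + 0/(-4)))/4 - 97)*31 - ((-2549 - 6761) + 12789) = ((½)*(¼)*(-4 + (1*(⅙) + 0*(-¼))) - 97)*31 - (-9310 + 12789) = ((½)*(¼)*(-4 + (⅙ + 0)) - 97)*31 - 1*3479 = ((½)*(¼)*(-4 + ⅙) - 97)*31 - 3479 = ((½)*(¼)*(-23/6) - 97)*31 - 3479 = (-23/48 - 97)*31 - 3479 = -4679/48*31 - 3479 = -145049/48 - 3479 = -312041/48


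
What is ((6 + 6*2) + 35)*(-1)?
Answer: -53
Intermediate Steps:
((6 + 6*2) + 35)*(-1) = ((6 + 12) + 35)*(-1) = (18 + 35)*(-1) = 53*(-1) = -53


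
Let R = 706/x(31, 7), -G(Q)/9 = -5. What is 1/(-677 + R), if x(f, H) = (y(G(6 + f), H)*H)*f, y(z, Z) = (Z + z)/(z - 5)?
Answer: -2821/1902757 ≈ -0.0014826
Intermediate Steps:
G(Q) = 45 (G(Q) = -9*(-5) = 45)
y(z, Z) = (Z + z)/(-5 + z)
x(f, H) = H*f*(9/8 + H/40) (x(f, H) = (((H + 45)/(-5 + 45))*H)*f = (((45 + H)/40)*H)*f = ((9/8 + H/40)*H)*f = (H*(9/8 + H/40))*f = H*f*(9/8 + H/40))
R = 7060/2821 (R = 706/(((1/40)*7*31*(45 + 7))) = 706/(((1/40)*7*31*52)) = 706/(2821/10) = 706*(10/2821) = 7060/2821 ≈ 2.5027)
1/(-677 + R) = 1/(-677 + 7060/2821) = 1/(-1902757/2821) = -2821/1902757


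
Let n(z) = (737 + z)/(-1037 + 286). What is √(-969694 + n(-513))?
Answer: 3*I*√60767617102/751 ≈ 984.73*I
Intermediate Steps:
n(z) = -737/751 - z/751 (n(z) = (737 + z)/(-751) = (737 + z)*(-1/751) = -737/751 - z/751)
√(-969694 + n(-513)) = √(-969694 + (-737/751 - 1/751*(-513))) = √(-969694 + (-737/751 + 513/751)) = √(-969694 - 224/751) = √(-728240418/751) = 3*I*√60767617102/751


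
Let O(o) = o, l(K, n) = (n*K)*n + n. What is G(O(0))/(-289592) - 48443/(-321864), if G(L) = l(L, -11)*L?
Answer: 48443/321864 ≈ 0.15051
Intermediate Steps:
l(K, n) = n + K*n² (l(K, n) = (K*n)*n + n = K*n² + n = n + K*n²)
G(L) = L*(-11 + 121*L) (G(L) = (-11*(1 + L*(-11)))*L = (-11*(1 - 11*L))*L = (-11 + 121*L)*L = L*(-11 + 121*L))
G(O(0))/(-289592) - 48443/(-321864) = (11*0*(-1 + 11*0))/(-289592) - 48443/(-321864) = (11*0*(-1 + 0))*(-1/289592) - 48443*(-1/321864) = (11*0*(-1))*(-1/289592) + 48443/321864 = 0*(-1/289592) + 48443/321864 = 0 + 48443/321864 = 48443/321864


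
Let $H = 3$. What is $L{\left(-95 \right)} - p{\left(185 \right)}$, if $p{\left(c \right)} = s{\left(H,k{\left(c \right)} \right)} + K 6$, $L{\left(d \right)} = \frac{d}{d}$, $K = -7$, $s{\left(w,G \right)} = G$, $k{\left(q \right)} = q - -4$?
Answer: $-146$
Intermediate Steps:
$k{\left(q \right)} = 4 + q$ ($k{\left(q \right)} = q + 4 = 4 + q$)
$L{\left(d \right)} = 1$
$p{\left(c \right)} = -38 + c$ ($p{\left(c \right)} = \left(4 + c\right) - 42 = -38 + c$)
$L{\left(-95 \right)} - p{\left(185 \right)} = 1 - \left(-38 + 185\right) = 1 - 147 = -146$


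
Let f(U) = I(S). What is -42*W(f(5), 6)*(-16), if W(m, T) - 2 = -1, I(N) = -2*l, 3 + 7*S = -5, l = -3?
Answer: 672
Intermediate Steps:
S = -8/7 (S = -3/7 + (⅐)*(-5) = -3/7 - 5/7 = -8/7 ≈ -1.1429)
I(N) = 6 (I(N) = -2*(-3) = 6)
f(U) = 6
W(m, T) = 1 (W(m, T) = 2 - 1 = 1)
-42*W(f(5), 6)*(-16) = -42*1*(-16) = -42*(-16) = 672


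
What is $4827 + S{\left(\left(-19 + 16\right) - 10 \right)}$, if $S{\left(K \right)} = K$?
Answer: $4814$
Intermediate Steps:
$4827 + S{\left(\left(-19 + 16\right) - 10 \right)} = 4827 + \left(\left(-19 + 16\right) - 10\right) = 4827 - 13 = 4814$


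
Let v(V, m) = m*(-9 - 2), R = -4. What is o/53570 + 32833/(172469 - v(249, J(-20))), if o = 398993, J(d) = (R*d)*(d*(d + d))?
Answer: 31951259957/4268404030 ≈ 7.4855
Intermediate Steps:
J(d) = -8*d³ (J(d) = (-4*d)*(d*(d + d)) = (-4*d)*(d*(2*d)) = (-4*d)*(2*d²) = -8*d³)
v(V, m) = -11*m (v(V, m) = m*(-11) = -11*m)
o/53570 + 32833/(172469 - v(249, J(-20))) = 398993/53570 + 32833/(172469 - (-11)*(-8*(-20)³)) = 398993*(1/53570) + 32833/(172469 - (-11)*(-8*(-8000))) = 398993/53570 + 32833/(172469 - (-11)*64000) = 398993/53570 + 32833/(172469 - 1*(-704000)) = 398993/53570 + 32833/(172469 + 704000) = 398993/53570 + 32833/876469 = 31951259957/4268404030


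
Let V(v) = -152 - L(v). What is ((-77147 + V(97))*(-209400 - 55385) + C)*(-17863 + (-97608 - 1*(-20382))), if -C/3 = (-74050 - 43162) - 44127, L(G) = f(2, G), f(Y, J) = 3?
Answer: -1946366669838743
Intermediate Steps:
L(G) = 3
V(v) = -155 (V(v) = -152 - 1*3 = -152 - 3 = -155)
C = 484017 (C = -3*((-74050 - 43162) - 44127) = -3*(-117212 - 44127) = -3*(-161339) = 484017)
((-77147 + V(97))*(-209400 - 55385) + C)*(-17863 + (-97608 - 1*(-20382))) = ((-77147 - 155)*(-209400 - 55385) + 484017)*(-17863 + (-97608 - 1*(-20382))) = (-77302*(-264785) + 484017)*(-17863 + (-97608 + 20382)) = (20468410070 + 484017)*(-17863 - 77226) = 20468894087*(-95089) = -1946366669838743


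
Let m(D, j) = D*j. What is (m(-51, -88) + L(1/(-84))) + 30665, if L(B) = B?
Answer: 2952851/84 ≈ 35153.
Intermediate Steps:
(m(-51, -88) + L(1/(-84))) + 30665 = (-51*(-88) + 1/(-84)) + 30665 = (4488 - 1/84) + 30665 = 376991/84 + 30665 = 2952851/84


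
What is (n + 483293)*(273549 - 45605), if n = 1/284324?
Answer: 7830548773995938/71081 ≈ 1.1016e+11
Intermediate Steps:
n = 1/284324 ≈ 3.5171e-6
(n + 483293)*(273549 - 45605) = (1/284324 + 483293)*(273549 - 45605) = (137411798933/284324)*227944 = 7830548773995938/71081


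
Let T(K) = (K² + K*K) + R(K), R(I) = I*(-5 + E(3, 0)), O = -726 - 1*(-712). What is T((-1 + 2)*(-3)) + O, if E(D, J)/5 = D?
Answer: -26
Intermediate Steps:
E(D, J) = 5*D
O = -14 (O = -726 + 712 = -14)
R(I) = 10*I (R(I) = I*(-5 + 5*3) = I*(-5 + 15) = I*10 = 10*I)
T(K) = 2*K² + 10*K (T(K) = (K² + K*K) + 10*K = (K² + K²) + 10*K = 2*K² + 10*K)
T((-1 + 2)*(-3)) + O = 2*((-1 + 2)*(-3))*(5 + (-1 + 2)*(-3)) - 14 = 2*(1*(-3))*(5 + 1*(-3)) - 14 = 2*(-3)*(5 - 3) - 14 = 2*(-3)*2 - 14 = -12 - 14 = -26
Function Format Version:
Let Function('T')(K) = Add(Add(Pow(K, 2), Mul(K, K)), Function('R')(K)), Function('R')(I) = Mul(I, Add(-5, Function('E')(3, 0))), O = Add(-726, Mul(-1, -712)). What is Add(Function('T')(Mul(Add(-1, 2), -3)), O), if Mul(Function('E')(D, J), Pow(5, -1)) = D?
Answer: -26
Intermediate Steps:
Function('E')(D, J) = Mul(5, D)
O = -14 (O = Add(-726, 712) = -14)
Function('R')(I) = Mul(10, I) (Function('R')(I) = Mul(I, Add(-5, Mul(5, 3))) = Mul(I, Add(-5, 15)) = Mul(I, 10) = Mul(10, I))
Function('T')(K) = Add(Mul(2, Pow(K, 2)), Mul(10, K)) (Function('T')(K) = Add(Add(Pow(K, 2), Mul(K, K)), Mul(10, K)) = Add(Add(Pow(K, 2), Pow(K, 2)), Mul(10, K)) = Add(Mul(2, Pow(K, 2)), Mul(10, K)))
Add(Function('T')(Mul(Add(-1, 2), -3)), O) = Add(Mul(2, Mul(Add(-1, 2), -3), Add(5, Mul(Add(-1, 2), -3))), -14) = Add(Mul(2, Mul(1, -3), Add(5, Mul(1, -3))), -14) = Add(Mul(2, -3, Add(5, -3)), -14) = Add(Mul(2, -3, 2), -14) = Add(-12, -14) = -26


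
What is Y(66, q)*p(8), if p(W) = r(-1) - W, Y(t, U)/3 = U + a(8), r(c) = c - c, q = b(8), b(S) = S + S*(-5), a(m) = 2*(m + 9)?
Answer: -48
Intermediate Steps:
a(m) = 18 + 2*m (a(m) = 2*(9 + m) = 18 + 2*m)
b(S) = -4*S (b(S) = S - 5*S = -4*S)
q = -32 (q = -4*8 = -32)
r(c) = 0
Y(t, U) = 102 + 3*U (Y(t, U) = 3*(U + (18 + 2*8)) = 3*(U + (18 + 16)) = 3*(U + 34) = 3*(34 + U) = 102 + 3*U)
p(W) = -W (p(W) = 0 - W = -W)
Y(66, q)*p(8) = (102 + 3*(-32))*(-1*8) = (102 - 96)*(-8) = 6*(-8) = -48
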